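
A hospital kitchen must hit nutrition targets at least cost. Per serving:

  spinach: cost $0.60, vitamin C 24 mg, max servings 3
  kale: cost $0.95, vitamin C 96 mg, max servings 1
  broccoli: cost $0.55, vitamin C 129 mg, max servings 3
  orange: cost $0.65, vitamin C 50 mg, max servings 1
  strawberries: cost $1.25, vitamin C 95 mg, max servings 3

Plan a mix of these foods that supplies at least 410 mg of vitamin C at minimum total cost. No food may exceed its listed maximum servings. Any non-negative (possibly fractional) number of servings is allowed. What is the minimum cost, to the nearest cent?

Cost per mg of vitamin C: broccoli $0.0043, kale $0.0099, orange $0.0130, strawberries $0.0132, spinach $0.0250.
Take 3 servings of broccoli: +387.0 mg vitamin C for $1.65 (total $1.65, still need 23.0 mg).
Take 0.2396 servings of kale: +23.0 mg vitamin C for $0.23 (total $1.88, still need 0.0 mg).
Greedy by cheapest-per-mg is optimal for a single linear constraint, so the minimum cost is $1.88.

$1.88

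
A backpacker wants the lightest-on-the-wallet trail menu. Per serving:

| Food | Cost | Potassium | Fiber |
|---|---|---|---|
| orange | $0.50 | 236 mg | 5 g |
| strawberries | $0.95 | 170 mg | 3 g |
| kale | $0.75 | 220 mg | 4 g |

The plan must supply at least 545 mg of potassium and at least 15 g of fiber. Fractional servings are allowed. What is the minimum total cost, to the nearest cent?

Two binding constraints pin down two serving amounts, so the optimal mix uses at most two foods. The candidates are each food alone (scaled to the tighter of potassium/fiber) and each pair with both constraints tight.
orange only: max(545/236, 15/5) = 3 servings → $1.50.
strawberries only: max(545/170, 15/3) = 5 servings → $4.75.
kale only: max(545/220, 15/4) = 3.75 servings → $2.81.
orange + strawberries: intersection lies outside the first quadrant.
orange + kale: intersection lies outside the first quadrant.
strawberries + kale: the both-tight solution has a negative serving — not a feasible corner.
Cheapest feasible corner: $1.50.

$1.50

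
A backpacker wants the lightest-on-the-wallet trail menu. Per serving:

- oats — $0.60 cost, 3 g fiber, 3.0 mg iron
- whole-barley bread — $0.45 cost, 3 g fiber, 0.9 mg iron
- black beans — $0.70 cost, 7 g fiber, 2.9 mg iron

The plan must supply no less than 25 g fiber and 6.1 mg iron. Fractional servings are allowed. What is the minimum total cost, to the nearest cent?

$2.50

oats only: max(25/3, 6.1/3.0) = 8.333 servings → $5.00.
whole-barley bread only: max(25/3, 6.1/0.9) = 8.333 servings → $3.75.
black beans only: max(25/7, 6.1/2.9) = 3.571 servings → $2.50.
oats + whole-barley bread: the both-tight solution has a negative serving — not a feasible corner.
oats + black beans: the both-tight solution has a negative serving — not a feasible corner.
whole-barley bread + black beans: the both-tight solution has a negative serving — not a feasible corner.
So the least-cost plan costs $2.50.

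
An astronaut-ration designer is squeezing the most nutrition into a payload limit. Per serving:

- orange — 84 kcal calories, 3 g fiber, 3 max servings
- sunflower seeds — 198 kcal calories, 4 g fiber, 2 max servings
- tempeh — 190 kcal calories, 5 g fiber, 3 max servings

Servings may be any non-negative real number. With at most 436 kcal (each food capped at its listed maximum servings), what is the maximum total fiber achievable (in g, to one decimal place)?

13.8 g

Fiber per kcal: orange 0.03571, tempeh 0.02632, sunflower seeds 0.0202.
Take 3 servings of orange: uses 252 kcal, +9.0 g fiber (running total 9.0 g).
Take 0.9684 servings of tempeh: uses 184 kcal, +4.8 g fiber (running total 13.8 g).
Filling greedily by fiber-per-kcal is optimal for one linear limit, giving 13.8 g.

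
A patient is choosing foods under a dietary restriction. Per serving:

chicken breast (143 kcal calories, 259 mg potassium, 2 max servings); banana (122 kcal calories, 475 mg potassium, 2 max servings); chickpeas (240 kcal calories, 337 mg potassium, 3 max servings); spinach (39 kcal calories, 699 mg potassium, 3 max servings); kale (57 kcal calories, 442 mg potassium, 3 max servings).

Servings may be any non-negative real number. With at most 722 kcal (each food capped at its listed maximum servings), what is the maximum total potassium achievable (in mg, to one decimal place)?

4717.1 mg

Potassium per kcal: spinach 17.92, kale 7.754, banana 3.893, chicken breast 1.811, chickpeas 1.404.
Take 3 servings of spinach: uses 117 kcal, +2097.0 mg potassium (running total 2097.0 mg).
Take 3 servings of kale: uses 171 kcal, +1326.0 mg potassium (running total 3423.0 mg).
Take 2 servings of banana: uses 244 kcal, +950.0 mg potassium (running total 4373.0 mg).
Take 1.329 servings of chicken breast: uses 190 kcal, +344.1 mg potassium (running total 4717.1 mg).
Greedy by best ratio exhausts the calories allowance optimally: 4717.1 mg.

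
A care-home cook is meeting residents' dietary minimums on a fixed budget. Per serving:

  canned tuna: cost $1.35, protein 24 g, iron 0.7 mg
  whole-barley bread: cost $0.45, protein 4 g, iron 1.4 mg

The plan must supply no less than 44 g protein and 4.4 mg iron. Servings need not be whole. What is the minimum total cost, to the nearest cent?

Compare the cost at each extreme point of the feasible region.
canned tuna only: max(44/24, 4.4/0.7) = 6.286 servings → $8.49.
whole-barley bread only: max(44/4, 4.4/1.4) = 11 servings → $4.95.
canned tuna + whole-barley bread with both tight: 1.429 servings and 2.429 servings → $3.02.
The minimum over all feasible corners is $3.02.

$3.02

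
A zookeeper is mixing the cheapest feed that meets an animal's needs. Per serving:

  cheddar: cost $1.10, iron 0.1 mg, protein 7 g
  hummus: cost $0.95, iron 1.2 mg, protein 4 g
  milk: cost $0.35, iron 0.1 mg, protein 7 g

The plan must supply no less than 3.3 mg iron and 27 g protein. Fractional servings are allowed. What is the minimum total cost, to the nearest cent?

With two linear requirements the optimum uses one or two foods; enumerate the corners.
cheddar only: max(3.3/0.1, 27/7) = 33 servings → $36.30.
hummus only: max(3.3/1.2, 27/4) = 6.75 servings → $6.41.
milk only: max(3.3/0.1, 27/7) = 33 servings → $11.55.
cheddar + hummus with both tight: 2.4 servings and 2.55 servings → $5.06.
cheddar + milk (both tight): parallel constraints — no distinct corner.
hummus + milk with both tight: 2.55 servings and 2.4 servings → $3.26.
Cheapest feasible corner: $3.26.

$3.26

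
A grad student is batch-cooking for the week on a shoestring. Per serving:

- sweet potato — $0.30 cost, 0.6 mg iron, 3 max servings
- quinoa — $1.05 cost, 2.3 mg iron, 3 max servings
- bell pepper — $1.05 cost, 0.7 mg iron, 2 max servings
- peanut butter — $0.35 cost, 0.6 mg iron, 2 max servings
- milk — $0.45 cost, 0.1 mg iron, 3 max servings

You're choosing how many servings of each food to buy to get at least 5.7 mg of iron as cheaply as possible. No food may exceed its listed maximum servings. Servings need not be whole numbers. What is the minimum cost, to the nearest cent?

Cost per mg of iron: quinoa $0.4565, sweet potato $0.5000, peanut butter $0.5833, bell pepper $1.5000, milk $4.5000.
Take 2.478 servings of quinoa: +5.7 mg iron for $2.60 (total $2.60, still need 0.0 mg).
Filling from the cheapest source first is optimal under one linear minimum: $2.60.

$2.60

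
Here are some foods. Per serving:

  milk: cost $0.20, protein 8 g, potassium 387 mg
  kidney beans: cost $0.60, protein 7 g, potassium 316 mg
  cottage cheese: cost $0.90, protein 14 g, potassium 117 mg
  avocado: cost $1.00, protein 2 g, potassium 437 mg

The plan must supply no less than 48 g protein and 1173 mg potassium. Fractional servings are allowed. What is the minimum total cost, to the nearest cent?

This is a tiny linear program; its minimum lies at a vertex of the feasible set. List the vertices and price them.
milk only: max(48/8, 1173/387) = 6 servings → $1.20.
kidney beans only: max(48/7, 1173/316) = 6.857 servings → $4.11.
cottage cheese only: max(48/14, 1173/117) = 10.03 servings → $9.02.
avocado only: max(48/2, 1173/437) = 24 servings → $24.00.
milk + kidney beans: the both-tight solution has a negative serving — not a feasible corner.
milk + cottage cheese with both tight: 2.411 servings and 2.051 servings → $2.33.
milk + avocado with both targets exact would need a negative amount; discard.
kidney beans + cottage cheese with both tight: 2.998 servings and 1.93 servings → $3.54.
kidney beans + avocado: intersection lies outside the first quadrant.
cottage cheese + avocado with both tight: 3.166 servings and 1.837 servings → $4.69.
The minimum over all feasible corners is $1.20.

$1.20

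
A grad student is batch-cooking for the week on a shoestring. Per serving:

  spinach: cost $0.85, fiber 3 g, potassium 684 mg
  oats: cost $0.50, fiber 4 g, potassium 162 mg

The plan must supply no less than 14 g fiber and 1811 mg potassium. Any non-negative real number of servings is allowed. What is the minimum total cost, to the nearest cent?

Minimising a linear cost over {fiber ≥ 14, potassium ≥ 1811, servings ≥ 0} — the optimum is at a vertex, using one or two foods.
spinach only: max(14/3, 1811/684) = 4.667 servings → $3.97.
oats only: max(14/4, 1811/162) = 11.18 servings → $5.59.
spinach + oats with both tight: 2.212 servings and 1.841 servings → $2.80.
Cheapest feasible corner: $2.80.

$2.80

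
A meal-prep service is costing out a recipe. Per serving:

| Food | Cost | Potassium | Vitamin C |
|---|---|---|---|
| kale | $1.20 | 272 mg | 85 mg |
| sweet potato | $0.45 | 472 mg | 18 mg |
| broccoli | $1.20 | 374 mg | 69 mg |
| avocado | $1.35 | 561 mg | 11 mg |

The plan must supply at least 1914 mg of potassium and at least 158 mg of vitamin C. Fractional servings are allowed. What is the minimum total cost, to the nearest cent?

$2.90

kale only: max(1914/272, 158/85) = 7.037 servings → $8.44.
sweet potato only: max(1914/472, 158/18) = 8.778 servings → $3.95.
broccoli only: max(1914/374, 158/69) = 5.118 servings → $6.14.
avocado only: max(1914/561, 158/11) = 14.36 servings → $19.39.
kale + sweet potato with both tight: 1.139 servings and 3.399 servings → $2.90.
kale + broccoli: intersection lies outside the first quadrant.
kale + avocado with both tight: 1.512 servings and 2.679 servings → $5.43.
sweet potato + broccoli with both tight: 2.825 servings and 1.553 servings → $3.13.
sweet potato + avocado with both targets exact would need a negative amount; discard.
broccoli + avocado with both tight: 1.954 servings and 2.109 servings → $5.19.
Cheapest feasible corner: $2.90.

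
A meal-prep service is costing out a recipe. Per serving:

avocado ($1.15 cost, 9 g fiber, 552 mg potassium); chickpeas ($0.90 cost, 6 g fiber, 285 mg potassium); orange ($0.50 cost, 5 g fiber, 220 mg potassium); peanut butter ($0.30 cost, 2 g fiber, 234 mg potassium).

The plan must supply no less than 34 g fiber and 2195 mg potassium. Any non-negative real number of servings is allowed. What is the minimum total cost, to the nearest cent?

$3.88

Compare the cost at each extreme point of the feasible region.
avocado only: max(34/9, 2195/552) = 3.976 servings → $4.57.
chickpeas only: max(34/6, 2195/285) = 7.702 servings → $6.93.
orange only: max(34/5, 2195/220) = 9.977 servings → $4.99.
peanut butter only: max(34/2, 2195/234) = 17 servings → $5.10.
avocado + chickpeas with both targets exact would need a negative amount; discard.
avocado + orange: intersection lies outside the first quadrant.
avocado + peanut butter with both tight: 3.559 servings and 0.985 servings → $4.39.
chickpeas + orange: the both-tight solution has a negative serving — not a feasible corner.
chickpeas + peanut butter with both tight: 4.276 servings and 4.173 servings → $5.10.
orange + peanut butter with both tight: 4.885 servings and 4.788 servings → $3.88.
The minimum over all feasible corners is $3.88.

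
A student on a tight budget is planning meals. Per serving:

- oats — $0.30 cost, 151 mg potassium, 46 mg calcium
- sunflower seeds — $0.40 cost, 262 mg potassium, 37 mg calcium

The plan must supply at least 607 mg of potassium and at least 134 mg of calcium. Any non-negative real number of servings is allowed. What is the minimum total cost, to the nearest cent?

This is a tiny linear program; its minimum lies at a vertex of the feasible set. List the vertices and price them.
oats only: max(607/151, 134/46) = 4.02 servings → $1.21.
sunflower seeds only: max(607/262, 134/37) = 3.622 servings → $1.45.
oats + sunflower seeds with both tight: 1.957 servings and 1.189 servings → $1.06.
So the least-cost plan costs $1.06.

$1.06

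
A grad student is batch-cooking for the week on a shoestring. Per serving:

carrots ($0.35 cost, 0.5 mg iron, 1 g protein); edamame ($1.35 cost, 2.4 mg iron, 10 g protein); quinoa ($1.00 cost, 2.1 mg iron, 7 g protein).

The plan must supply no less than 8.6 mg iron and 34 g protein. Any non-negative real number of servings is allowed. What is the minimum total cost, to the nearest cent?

$4.65

The cheapest plan sits at a corner of the feasible region — with two constraints it uses at most two foods.
carrots only: max(8.6/0.5, 34/1) = 34 servings → $11.90.
edamame only: max(8.6/2.4, 34/10) = 3.583 servings → $4.84.
quinoa only: max(8.6/2.1, 34/7) = 4.857 servings → $4.86.
carrots + edamame with both tight: 1.692 servings and 3.231 servings → $4.95.
carrots + quinoa: the both-tight solution has a negative serving — not a feasible corner.
edamame + quinoa with both tight: 2.667 servings and 1.048 servings → $4.65.
So the least-cost plan costs $4.65.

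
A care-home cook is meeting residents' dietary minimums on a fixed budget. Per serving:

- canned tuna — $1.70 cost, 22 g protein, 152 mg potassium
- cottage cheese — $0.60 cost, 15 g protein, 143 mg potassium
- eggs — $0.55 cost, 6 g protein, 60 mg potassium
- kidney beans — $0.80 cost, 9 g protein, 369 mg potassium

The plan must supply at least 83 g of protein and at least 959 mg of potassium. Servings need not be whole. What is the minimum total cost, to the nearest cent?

With two linear requirements the optimum uses one or two foods; enumerate the corners.
canned tuna only: max(83/22, 959/152) = 6.309 servings → $10.73.
cottage cheese only: max(83/15, 959/143) = 6.706 servings → $4.02.
eggs only: max(83/6, 959/60) = 15.98 servings → $8.79.
kidney beans only: max(83/9, 959/369) = 9.222 servings → $7.38.
canned tuna + cottage cheese: intersection lies outside the first quadrant.
canned tuna + eggs: intersection lies outside the first quadrant.
canned tuna + kidney beans with both tight: 3.259 servings and 1.257 servings → $6.55.
cottage cheese + eggs: the both-tight solution has a negative serving — not a feasible corner.
cottage cheese + kidney beans with both tight: 5.178 servings and 0.5923 servings → $3.58.
eggs + kidney beans with both tight: 13.14 servings and 0.4624 servings → $7.60.
The minimum over all feasible corners is $3.58.

$3.58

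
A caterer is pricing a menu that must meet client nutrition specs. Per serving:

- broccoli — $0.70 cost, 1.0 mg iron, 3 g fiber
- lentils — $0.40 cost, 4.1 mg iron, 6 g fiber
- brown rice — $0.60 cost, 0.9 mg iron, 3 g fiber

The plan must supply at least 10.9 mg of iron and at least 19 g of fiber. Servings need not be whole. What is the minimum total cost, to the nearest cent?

$1.27

Minimising a linear cost over {iron ≥ 10.9, fiber ≥ 19, servings ≥ 0} — the optimum is at a vertex, using one or two foods.
broccoli only: max(10.9/1.0, 19/3) = 10.9 servings → $7.63.
lentils only: max(10.9/4.1, 19/6) = 3.167 servings → $1.27.
brown rice only: max(10.9/0.9, 19/3) = 12.11 servings → $7.27.
broccoli + lentils with both tight: 1.984 servings and 2.175 servings → $2.26.
broccoli + brown rice: the both-tight solution has a negative serving — not a feasible corner.
lentils + brown rice with both tight: 2.261 servings and 1.812 servings → $1.99.
The minimum over all feasible corners is $1.27.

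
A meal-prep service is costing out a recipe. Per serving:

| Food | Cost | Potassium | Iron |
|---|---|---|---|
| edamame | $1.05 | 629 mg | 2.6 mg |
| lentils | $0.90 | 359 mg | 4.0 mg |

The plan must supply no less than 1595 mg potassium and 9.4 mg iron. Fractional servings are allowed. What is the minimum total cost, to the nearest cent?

This is a tiny linear program; its minimum lies at a vertex of the feasible set. List the vertices and price them.
edamame only: max(1595/629, 9.4/2.6) = 3.615 servings → $3.80.
lentils only: max(1595/359, 9.4/4.0) = 4.443 servings → $4.00.
edamame + lentils with both tight: 1.899 servings and 1.116 servings → $3.00.
Cheapest feasible corner: $3.00.

$3.00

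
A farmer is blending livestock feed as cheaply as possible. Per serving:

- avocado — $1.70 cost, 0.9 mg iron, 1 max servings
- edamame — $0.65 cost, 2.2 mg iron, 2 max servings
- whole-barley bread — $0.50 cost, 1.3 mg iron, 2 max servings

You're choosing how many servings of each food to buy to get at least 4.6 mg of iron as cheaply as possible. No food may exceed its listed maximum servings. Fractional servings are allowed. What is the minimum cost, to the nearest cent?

Cost per mg of iron: edamame $0.2955, whole-barley bread $0.3846, avocado $1.8889.
Take 2 servings of edamame: +4.4 mg iron for $1.30 (total $1.30, still need 0.2 mg).
Take 0.1538 servings of whole-barley bread: +0.2 mg iron for $0.08 (total $1.38, still need 0.0 mg).
Filling from the cheapest source first is optimal under one linear minimum: $1.38.

$1.38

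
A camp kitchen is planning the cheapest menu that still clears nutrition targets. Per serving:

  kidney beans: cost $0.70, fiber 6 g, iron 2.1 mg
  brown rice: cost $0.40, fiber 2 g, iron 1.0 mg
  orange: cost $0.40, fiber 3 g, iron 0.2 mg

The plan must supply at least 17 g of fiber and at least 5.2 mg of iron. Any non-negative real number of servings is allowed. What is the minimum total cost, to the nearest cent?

$1.98

Check every corner: each single food scaled to meet both minima, and each pair solved so both constraints bind.
kidney beans only: max(17/6, 5.2/2.1) = 2.833 servings → $1.98.
brown rice only: max(17/2, 5.2/1.0) = 8.5 servings → $3.40.
orange only: max(17/3, 5.2/0.2) = 26 servings → $10.40.
kidney beans + brown rice with both targets exact would need a negative amount; discard.
kidney beans + orange with both tight: 2.392 servings and 0.8824 servings → $2.03.
brown rice + orange with both tight: 4.692 servings and 2.538 servings → $2.89.
Cheapest feasible corner: $1.98.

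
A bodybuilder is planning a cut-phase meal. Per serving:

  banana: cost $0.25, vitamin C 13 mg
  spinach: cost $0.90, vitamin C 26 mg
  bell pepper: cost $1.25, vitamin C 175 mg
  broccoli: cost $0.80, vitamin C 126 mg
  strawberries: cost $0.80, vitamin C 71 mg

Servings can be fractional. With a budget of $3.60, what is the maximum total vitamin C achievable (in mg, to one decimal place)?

Vitamin C per dollar: broccoli 157.5, bell pepper 140, strawberries 88.75, banana 52, spinach 28.89.
With no serving limits, spend the whole cost allowance on broccoli: $3.60 / $0.80 × 126 mg = 567.0 mg.

567.0 mg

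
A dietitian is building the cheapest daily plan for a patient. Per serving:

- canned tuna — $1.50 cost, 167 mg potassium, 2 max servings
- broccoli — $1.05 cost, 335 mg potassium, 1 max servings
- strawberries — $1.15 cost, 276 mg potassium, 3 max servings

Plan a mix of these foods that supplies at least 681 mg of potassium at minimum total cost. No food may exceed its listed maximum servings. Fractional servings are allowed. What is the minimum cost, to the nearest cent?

Cost per mg of potassium: broccoli $0.0031, strawberries $0.0042, canned tuna $0.0090.
Take 1 serving of broccoli: +335.0 mg potassium for $1.05 (total $1.05, still need 346.0 mg).
Take 1.254 servings of strawberries: +346.0 mg potassium for $1.44 (total $2.49, still need 0.0 mg).
Filling from the cheapest source first is optimal under one linear minimum: $2.49.

$2.49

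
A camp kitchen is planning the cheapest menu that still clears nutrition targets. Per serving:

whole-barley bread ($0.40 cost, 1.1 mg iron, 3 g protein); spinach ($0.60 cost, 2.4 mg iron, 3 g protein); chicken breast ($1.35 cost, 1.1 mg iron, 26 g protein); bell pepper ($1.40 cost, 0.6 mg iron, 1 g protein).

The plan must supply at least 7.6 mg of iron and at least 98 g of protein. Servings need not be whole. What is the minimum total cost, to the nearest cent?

For a min-cost LP with two ≥-constraints, a basic feasible solution has at most two positive variables.
whole-barley bread only: max(7.6/1.1, 98/3) = 32.67 servings → $13.07.
spinach only: max(7.6/2.4, 98/3) = 32.67 servings → $19.60.
chicken breast only: max(7.6/1.1, 98/26) = 6.909 servings → $9.33.
bell pepper only: max(7.6/0.6, 98/1) = 98 servings → $137.20.
whole-barley bread + spinach with both targets exact would need a negative amount; discard.
whole-barley bread + chicken breast with both tight: 3.549 servings and 3.36 servings → $5.96.
whole-barley bread + bell pepper: the both-tight solution has a negative serving — not a feasible corner.
spinach + chicken breast with both tight: 1.519 servings and 3.594 servings → $5.76.
spinach + bell pepper with both targets exact would need a negative amount; discard.
chicken breast + bell pepper with both tight: 3.531 servings and 6.193 servings → $13.44.
Cheapest feasible corner: $5.76.

$5.76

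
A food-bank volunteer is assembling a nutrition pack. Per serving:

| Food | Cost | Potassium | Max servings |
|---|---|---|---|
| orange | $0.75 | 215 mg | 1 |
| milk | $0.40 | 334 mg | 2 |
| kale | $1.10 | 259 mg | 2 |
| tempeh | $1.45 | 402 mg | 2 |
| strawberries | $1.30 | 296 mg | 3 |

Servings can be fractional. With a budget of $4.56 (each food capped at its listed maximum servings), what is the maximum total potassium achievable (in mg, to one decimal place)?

Potassium per dollar: milk 835, orange 286.7, tempeh 277.2, kale 235.5, strawberries 227.7.
Take 2 servings of milk: spends $0.80, +668.0 mg potassium (running total 668.0 mg).
Take 1 serving of orange: spends $0.75, +215.0 mg potassium (running total 883.0 mg).
Take 2 servings of tempeh: spends $2.90, +804.0 mg potassium (running total 1687.0 mg).
Take 0.1 servings of kale: spends $0.11, +25.9 mg potassium (running total 1712.9 mg).
Greedy by best ratio exhausts the cost allowance optimally: 1712.9 mg.

1712.9 mg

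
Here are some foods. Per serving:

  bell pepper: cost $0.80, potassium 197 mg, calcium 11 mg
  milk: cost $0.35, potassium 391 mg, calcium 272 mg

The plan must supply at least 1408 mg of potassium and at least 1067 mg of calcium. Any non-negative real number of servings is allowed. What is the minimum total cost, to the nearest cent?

$1.37

With two linear requirements the optimum uses one or two foods; enumerate the corners.
bell pepper only: max(1408/197, 1067/11) = 97 servings → $77.60.
milk only: max(1408/391, 1067/272) = 3.923 servings → $1.37.
bell pepper + milk with both targets exact would need a negative amount; discard.
The minimum over all feasible corners is $1.37.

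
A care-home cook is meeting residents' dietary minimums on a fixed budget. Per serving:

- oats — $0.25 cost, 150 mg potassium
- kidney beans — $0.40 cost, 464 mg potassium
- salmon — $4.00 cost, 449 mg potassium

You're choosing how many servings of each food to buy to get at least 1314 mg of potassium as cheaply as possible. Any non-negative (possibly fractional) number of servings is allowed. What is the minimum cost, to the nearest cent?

Cost per mg of potassium: kidney beans $0.0009, oats $0.0017, salmon $0.0089.
With no serving limits, use only kidney beans: 1314 mg / 464 mg = 2.832 servings × $0.40 = $1.13.

$1.13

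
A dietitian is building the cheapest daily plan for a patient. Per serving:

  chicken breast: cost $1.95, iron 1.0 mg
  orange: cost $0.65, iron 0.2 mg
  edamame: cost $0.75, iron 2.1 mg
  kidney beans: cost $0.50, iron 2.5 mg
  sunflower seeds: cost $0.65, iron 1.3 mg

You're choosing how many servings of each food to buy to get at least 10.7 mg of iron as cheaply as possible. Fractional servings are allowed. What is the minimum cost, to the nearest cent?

Cost per mg of iron: kidney beans $0.2000, edamame $0.3571, sunflower seeds $0.5000, chicken breast $1.9500, orange $3.2500.
With no serving limits, use only kidney beans: 10.7 mg / 2.5 mg = 4.28 servings × $0.50 = $2.14.

$2.14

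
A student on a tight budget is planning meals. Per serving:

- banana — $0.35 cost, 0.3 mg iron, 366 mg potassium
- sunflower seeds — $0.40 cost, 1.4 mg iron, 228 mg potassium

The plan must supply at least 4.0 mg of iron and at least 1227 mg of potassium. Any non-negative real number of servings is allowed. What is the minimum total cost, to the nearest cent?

An LP optimum is at a vertex; with two nutrient constraints at most two foods are used. Check each candidate.
banana only: max(4.0/0.3, 1227/366) = 13.33 servings → $4.67.
sunflower seeds only: max(4.0/1.4, 1227/228) = 5.382 servings → $2.15.
banana + sunflower seeds with both tight: 1.815 servings and 2.468 servings → $1.62.
The minimum over all feasible corners is $1.62.

$1.62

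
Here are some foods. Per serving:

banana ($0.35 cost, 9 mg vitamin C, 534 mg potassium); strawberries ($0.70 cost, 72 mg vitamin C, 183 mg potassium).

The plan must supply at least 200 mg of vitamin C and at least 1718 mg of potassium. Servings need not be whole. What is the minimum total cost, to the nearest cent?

Minimising a linear cost over {vitamin C ≥ 200, potassium ≥ 1718, servings ≥ 0} — the optimum is at a vertex, using one or two foods.
banana only: max(200/9, 1718/534) = 22.22 servings → $7.78.
strawberries only: max(200/72, 1718/183) = 9.388 servings → $6.57.
banana + strawberries with both tight: 2.367 servings and 2.482 servings → $2.57.
The minimum over all feasible corners is $2.57.

$2.57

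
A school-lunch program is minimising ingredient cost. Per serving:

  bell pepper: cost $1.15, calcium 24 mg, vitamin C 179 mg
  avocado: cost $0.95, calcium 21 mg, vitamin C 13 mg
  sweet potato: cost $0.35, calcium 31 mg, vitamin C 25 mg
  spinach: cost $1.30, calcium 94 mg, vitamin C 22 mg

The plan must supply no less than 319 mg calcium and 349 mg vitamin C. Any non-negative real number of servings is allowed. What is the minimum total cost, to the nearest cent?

$4.11

An LP optimum is at a vertex; with two nutrient constraints at most two foods are used. Check each candidate.
bell pepper only: max(319/24, 349/179) = 13.29 servings → $15.29.
avocado only: max(319/21, 349/13) = 26.85 servings → $25.50.
sweet potato only: max(319/31, 349/25) = 13.96 servings → $4.89.
spinach only: max(319/94, 349/22) = 15.86 servings → $20.62.
bell pepper + avocado with both tight: 0.9231 servings and 14.14 servings → $14.49.
bell pepper + sweet potato with both tight: 0.5747 servings and 9.845 servings → $4.11.
bell pepper + spinach with both tight: 1.582 servings and 2.99 servings → $5.71.
avocado + sweet potato: intersection lies outside the first quadrant.
avocado + spinach: intersection lies outside the first quadrant.
sweet potato + spinach: the both-tight solution has a negative serving — not a feasible corner.
The minimum over all feasible corners is $4.11.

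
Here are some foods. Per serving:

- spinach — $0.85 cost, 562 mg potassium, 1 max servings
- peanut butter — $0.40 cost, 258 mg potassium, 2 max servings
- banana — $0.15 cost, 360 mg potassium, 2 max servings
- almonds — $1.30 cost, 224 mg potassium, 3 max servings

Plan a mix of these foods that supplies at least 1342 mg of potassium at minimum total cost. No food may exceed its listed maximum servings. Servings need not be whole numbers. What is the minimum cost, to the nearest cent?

Cost per mg of potassium: banana $0.0004, spinach $0.0015, peanut butter $0.0016, almonds $0.0058.
Take 2 servings of banana: +720.0 mg potassium for $0.30 (total $0.30, still need 622.0 mg).
Take 1 serving of spinach: +562.0 mg potassium for $0.85 (total $1.15, still need 60.0 mg).
Take 0.2326 servings of peanut butter: +60.0 mg potassium for $0.09 (total $1.24, still need 0.0 mg).
Greedy by cheapest-per-mg is optimal for a single linear constraint, so the minimum cost is $1.24.

$1.24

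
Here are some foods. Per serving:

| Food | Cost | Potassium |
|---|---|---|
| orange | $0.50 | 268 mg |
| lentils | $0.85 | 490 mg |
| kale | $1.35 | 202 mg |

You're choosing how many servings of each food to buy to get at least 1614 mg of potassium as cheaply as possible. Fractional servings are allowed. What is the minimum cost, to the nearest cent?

$2.80

Cost per mg of potassium: lentils $0.0017, orange $0.0019, kale $0.0067.
With no serving limits, use only lentils: 1614 mg / 490 mg = 3.294 servings × $0.85 = $2.80.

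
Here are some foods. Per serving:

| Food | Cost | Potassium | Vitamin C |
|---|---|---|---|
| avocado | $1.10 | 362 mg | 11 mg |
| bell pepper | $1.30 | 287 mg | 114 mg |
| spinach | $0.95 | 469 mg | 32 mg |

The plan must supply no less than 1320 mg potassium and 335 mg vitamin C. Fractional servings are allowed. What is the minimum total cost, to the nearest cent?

With two linear requirements the optimum uses one or two foods; enumerate the corners.
avocado only: max(1320/362, 335/11) = 30.45 servings → $33.50.
bell pepper only: max(1320/287, 335/114) = 4.599 servings → $5.98.
spinach only: max(1320/469, 335/32) = 10.47 servings → $9.95.
avocado + bell pepper with both tight: 1.426 servings and 2.801 servings → $5.21.
avocado + spinach: intersection lies outside the first quadrant.
bell pepper + spinach with both tight: 2.594 servings and 1.227 servings → $4.54.
Cheapest feasible corner: $4.54.

$4.54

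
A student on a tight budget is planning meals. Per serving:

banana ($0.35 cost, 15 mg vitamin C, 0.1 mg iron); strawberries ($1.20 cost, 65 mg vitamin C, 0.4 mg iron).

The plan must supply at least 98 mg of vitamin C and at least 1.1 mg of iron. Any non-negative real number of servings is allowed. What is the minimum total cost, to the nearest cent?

This is a tiny linear program; its minimum lies at a vertex of the feasible set. List the vertices and price them.
banana only: max(98/15, 1.1/0.1) = 11 servings → $3.85.
strawberries only: max(98/65, 1.1/0.4) = 2.75 servings → $3.30.
banana + strawberries with both targets exact would need a negative amount; discard.
Cheapest feasible corner: $3.30.

$3.30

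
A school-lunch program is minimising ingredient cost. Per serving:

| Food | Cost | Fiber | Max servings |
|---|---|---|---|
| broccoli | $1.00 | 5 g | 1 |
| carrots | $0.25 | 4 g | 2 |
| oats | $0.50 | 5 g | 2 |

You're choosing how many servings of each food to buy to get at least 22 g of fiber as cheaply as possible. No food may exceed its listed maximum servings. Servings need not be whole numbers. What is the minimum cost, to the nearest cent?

$2.30

Cost per g of fiber: carrots $0.0625, oats $0.1000, broccoli $0.2000.
Take 2 servings of carrots: +8.0 g fiber for $0.50 (total $0.50, still need 14.0 g).
Take 2 servings of oats: +10.0 g fiber for $1.00 (total $1.50, still need 4.0 g).
Take 0.8 servings of broccoli: +4.0 g fiber for $0.80 (total $2.30, still need 0.0 g).
Filling from the cheapest source first is optimal under one linear minimum: $2.30.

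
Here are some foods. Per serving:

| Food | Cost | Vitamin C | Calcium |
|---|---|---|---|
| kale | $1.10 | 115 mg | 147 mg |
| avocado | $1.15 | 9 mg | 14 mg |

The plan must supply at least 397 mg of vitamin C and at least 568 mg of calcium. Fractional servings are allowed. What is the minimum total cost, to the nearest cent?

$4.25

The cheapest plan sits at a corner of the feasible region — with two constraints it uses at most two foods.
kale only: max(397/115, 568/147) = 3.864 servings → $4.25.
avocado only: max(397/9, 568/14) = 44.11 servings → $50.73.
kale + avocado with both tight: 1.554 servings and 24.25 servings → $29.60.
The minimum over all feasible corners is $4.25.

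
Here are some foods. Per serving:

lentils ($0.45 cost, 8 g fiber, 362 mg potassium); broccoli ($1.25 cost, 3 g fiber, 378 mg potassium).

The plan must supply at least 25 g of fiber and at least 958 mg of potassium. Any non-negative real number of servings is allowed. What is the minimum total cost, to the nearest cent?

$1.41

A basic optimal solution has at most two foods positive. Try each food alone and each pair with both targets met exactly.
lentils only: max(25/8, 958/362) = 3.125 servings → $1.41.
broccoli only: max(25/3, 958/378) = 8.333 servings → $10.42.
lentils + broccoli: the both-tight solution has a negative serving — not a feasible corner.
Cheapest feasible corner: $1.41.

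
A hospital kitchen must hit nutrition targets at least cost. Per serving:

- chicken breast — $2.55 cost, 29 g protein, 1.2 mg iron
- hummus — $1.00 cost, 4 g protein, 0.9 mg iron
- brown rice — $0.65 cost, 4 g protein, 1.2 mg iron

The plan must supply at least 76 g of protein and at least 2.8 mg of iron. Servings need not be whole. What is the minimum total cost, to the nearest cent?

A basic optimal solution has at most two foods positive. Try each food alone and each pair with both targets met exactly.
chicken breast only: max(76/29, 2.8/1.2) = 2.621 servings → $6.68.
hummus only: max(76/4, 2.8/0.9) = 19 servings → $19.00.
brown rice only: max(76/4, 2.8/1.2) = 19 servings → $12.35.
chicken breast + hummus: the both-tight solution has a negative serving — not a feasible corner.
chicken breast + brown rice: intersection lies outside the first quadrant.
hummus + brown rice: intersection lies outside the first quadrant.
Cheapest feasible corner: $6.68.

$6.68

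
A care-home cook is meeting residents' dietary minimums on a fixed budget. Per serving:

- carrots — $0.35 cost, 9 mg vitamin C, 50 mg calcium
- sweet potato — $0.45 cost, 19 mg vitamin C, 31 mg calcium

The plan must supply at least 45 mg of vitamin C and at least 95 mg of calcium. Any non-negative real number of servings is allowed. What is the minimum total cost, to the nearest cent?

$1.15

Minimising a linear cost over {vitamin C ≥ 45, calcium ≥ 95, servings ≥ 0} — the optimum is at a vertex, using one or two foods.
carrots only: max(45/9, 95/50) = 5 servings → $1.75.
sweet potato only: max(45/19, 95/31) = 3.065 servings → $1.38.
carrots + sweet potato with both tight: 0.611 servings and 2.079 servings → $1.15.
So the least-cost plan costs $1.15.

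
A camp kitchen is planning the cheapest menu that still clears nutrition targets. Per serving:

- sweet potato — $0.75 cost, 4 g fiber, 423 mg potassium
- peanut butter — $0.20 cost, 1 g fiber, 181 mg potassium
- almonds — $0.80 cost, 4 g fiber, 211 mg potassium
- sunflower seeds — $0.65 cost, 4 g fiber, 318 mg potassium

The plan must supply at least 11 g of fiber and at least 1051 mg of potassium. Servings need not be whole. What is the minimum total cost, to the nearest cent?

$1.85

With two linear requirements the optimum uses one or two foods; enumerate the corners.
sweet potato only: max(11/4, 1051/423) = 2.75 servings → $2.06.
peanut butter only: max(11/1, 1051/181) = 11 servings → $2.20.
almonds only: max(11/4, 1051/211) = 4.981 servings → $3.98.
sunflower seeds only: max(11/4, 1051/318) = 3.305 servings → $2.15.
sweet potato + peanut butter with both targets exact would need a negative amount; discard.
sweet potato + almonds with both tight: 2.221 servings and 0.5295 servings → $2.09.
sweet potato + sunflower seeds with both tight: 1.681 servings and 1.069 servings → $1.96.
peanut butter + almonds with both tight: 3.671 servings and 1.832 servings → $2.20.
peanut butter + sunflower seeds with both tight: 1.739 servings and 2.315 servings → $1.85.
almonds + sunflower seeds with both targets exact would need a negative amount; discard.
Cheapest feasible corner: $1.85.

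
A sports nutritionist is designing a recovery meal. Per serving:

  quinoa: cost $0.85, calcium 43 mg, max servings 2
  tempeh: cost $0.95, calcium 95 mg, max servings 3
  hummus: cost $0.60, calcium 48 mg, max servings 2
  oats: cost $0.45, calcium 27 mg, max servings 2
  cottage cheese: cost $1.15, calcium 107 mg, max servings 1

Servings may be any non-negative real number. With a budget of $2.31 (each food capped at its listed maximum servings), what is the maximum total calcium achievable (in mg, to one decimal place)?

231.0 mg

Calcium per dollar: tempeh 100, cottage cheese 93.04, hummus 80, oats 60, quinoa 50.59.
Take 2.432 servings of tempeh: spends $2.31, +231.0 mg calcium (running total 231.0 mg).
Greedy by best ratio exhausts the cost allowance optimally: 231.0 mg.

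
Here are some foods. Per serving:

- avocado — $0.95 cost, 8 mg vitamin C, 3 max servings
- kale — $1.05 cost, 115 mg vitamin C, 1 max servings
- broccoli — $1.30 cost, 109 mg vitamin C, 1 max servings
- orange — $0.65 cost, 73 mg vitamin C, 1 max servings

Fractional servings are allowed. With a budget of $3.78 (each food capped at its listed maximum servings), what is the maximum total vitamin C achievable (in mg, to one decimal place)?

303.6 mg

Vitamin C per dollar: orange 112.3, kale 109.5, broccoli 83.85, avocado 8.421.
Take 1 serving of orange: spends $0.65, +73.0 mg vitamin C (running total 73.0 mg).
Take 1 serving of kale: spends $1.05, +115.0 mg vitamin C (running total 188.0 mg).
Take 1 serving of broccoli: spends $1.30, +109.0 mg vitamin C (running total 297.0 mg).
Take 0.8211 servings of avocado: spends $0.78, +6.6 mg vitamin C (running total 303.6 mg).
Greedy by best ratio exhausts the cost allowance optimally: 303.6 mg.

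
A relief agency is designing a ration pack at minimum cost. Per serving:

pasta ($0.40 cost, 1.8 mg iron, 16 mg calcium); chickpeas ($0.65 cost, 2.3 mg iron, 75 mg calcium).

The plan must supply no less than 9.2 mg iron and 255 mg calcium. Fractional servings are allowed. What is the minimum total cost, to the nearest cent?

$2.49

Compare the cost at each extreme point of the feasible region.
pasta only: max(9.2/1.8, 255/16) = 15.94 servings → $6.38.
chickpeas only: max(9.2/2.3, 255/75) = 4 servings → $2.60.
pasta + chickpeas with both tight: 1.054 servings and 3.175 servings → $2.49.
So the least-cost plan costs $2.49.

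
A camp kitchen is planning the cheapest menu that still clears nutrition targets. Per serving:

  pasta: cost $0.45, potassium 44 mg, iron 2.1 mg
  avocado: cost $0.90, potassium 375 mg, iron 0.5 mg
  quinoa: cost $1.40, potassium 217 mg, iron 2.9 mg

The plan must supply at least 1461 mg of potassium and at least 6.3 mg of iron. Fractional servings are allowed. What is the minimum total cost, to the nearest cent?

Check every corner: each single food scaled to meet both minima, and each pair solved so both constraints bind.
pasta only: max(1461/44, 6.3/2.1) = 33.2 servings → $14.94.
avocado only: max(1461/375, 6.3/0.5) = 12.6 servings → $11.34.
quinoa only: max(1461/217, 6.3/2.9) = 6.733 servings → $9.43.
pasta + avocado with both tight: 2.132 servings and 3.646 servings → $4.24.
pasta + quinoa: the both-tight solution has a negative serving — not a feasible corner.
avocado + quinoa with both tight: 2.931 servings and 1.667 servings → $4.97.
Cheapest feasible corner: $4.24.

$4.24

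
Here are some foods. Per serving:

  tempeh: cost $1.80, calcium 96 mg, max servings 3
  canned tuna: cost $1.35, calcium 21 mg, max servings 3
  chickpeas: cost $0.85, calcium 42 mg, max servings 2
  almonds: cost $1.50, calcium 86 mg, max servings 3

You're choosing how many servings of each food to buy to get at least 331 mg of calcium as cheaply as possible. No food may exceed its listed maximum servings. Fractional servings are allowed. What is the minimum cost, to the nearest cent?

Cost per mg of calcium: almonds $0.0174, tempeh $0.0187, chickpeas $0.0202, canned tuna $0.0643.
Take 3 servings of almonds: +258.0 mg calcium for $4.50 (total $4.50, still need 73.0 mg).
Take 0.7604 servings of tempeh: +73.0 mg calcium for $1.37 (total $5.87, still need 0.0 mg).
Filling from the cheapest source first is optimal under one linear minimum: $5.87.

$5.87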